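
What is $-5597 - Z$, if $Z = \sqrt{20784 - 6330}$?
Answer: $-5597 - 3 \sqrt{1606} \approx -5717.2$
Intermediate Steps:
$Z = 3 \sqrt{1606}$ ($Z = \sqrt{14454} = 3 \sqrt{1606} \approx 120.22$)
$-5597 - Z = -5597 - 3 \sqrt{1606}$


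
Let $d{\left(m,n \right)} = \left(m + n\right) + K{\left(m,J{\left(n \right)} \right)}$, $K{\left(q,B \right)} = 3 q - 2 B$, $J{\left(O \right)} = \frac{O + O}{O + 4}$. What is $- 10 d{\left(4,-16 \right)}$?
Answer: $\frac{160}{3} \approx 53.333$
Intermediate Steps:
$J{\left(O \right)} = \frac{2 O}{4 + O}$
$K{\left(q,B \right)} = - 2 B + 3 q$
$d{\left(m,n \right)} = n + 4 m - \frac{4 n}{4 + n}$ ($d{\left(m,n \right)} = \left(m + n\right) + \left(- 2 \frac{2 n}{4 + n} + 3 m\right) = \left(m + n\right) + \left(- \frac{4 n}{4 + n} + 3 m\right) = \left(m + n\right) + \left(3 m - \frac{4 n}{4 + n}\right) = n + 4 m - \frac{4 n}{4 + n}$)
$- 10 d{\left(4,-16 \right)} = - 10 \frac{\left(-4\right) \left(-16\right) + \left(4 - 16\right) \left(-16 + 4 \cdot 4\right)}{4 - 16} = - 10 \frac{64 - 12 \left(-16 + 16\right)}{-12} = - 10 \left(- \frac{64 - 0}{12}\right) = - 10 \left(- \frac{64 + 0}{12}\right) = - 10 \left(\left(- \frac{1}{12}\right) 64\right) = \left(-10\right) \left(- \frac{16}{3}\right) = \frac{160}{3}$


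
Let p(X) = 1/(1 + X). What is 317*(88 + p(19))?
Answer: 558237/20 ≈ 27912.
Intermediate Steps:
317*(88 + p(19)) = 317*(88 + 1/(1 + 19)) = 317*(88 + 1/20) = 317*(1761/20) = 558237/20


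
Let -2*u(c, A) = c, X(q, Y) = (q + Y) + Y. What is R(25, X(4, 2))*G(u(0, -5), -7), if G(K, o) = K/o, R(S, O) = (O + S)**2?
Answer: 0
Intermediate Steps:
X(q, Y) = q + 2*Y (X(q, Y) = (Y + q) + Y = q + 2*Y)
u(c, A) = -c/2
R(25, X(4, 2))*G(u(0, -5), -7) = ((4 + 2*2) + 25)**2*(-1/2*0/(-7)) = ((4 + 4) + 25)**2*(0*(-1/7)) = (8 + 25)**2*0 = 33**2*0 = 1089*0 = 0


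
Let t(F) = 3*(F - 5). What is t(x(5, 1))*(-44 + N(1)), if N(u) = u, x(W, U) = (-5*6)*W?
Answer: 19995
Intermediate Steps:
x(W, U) = -30*W
t(F) = -15 + 3*F (t(F) = 3*(-5 + F) = -15 + 3*F)
t(x(5, 1))*(-44 + N(1)) = (-15 + 3*(-30*5))*(-44 + 1) = (-15 + 3*(-150))*(-43) = (-15 - 450)*(-43) = -465*(-43) = 19995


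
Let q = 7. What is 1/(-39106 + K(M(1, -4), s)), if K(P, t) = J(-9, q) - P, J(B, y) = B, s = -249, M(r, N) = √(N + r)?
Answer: I/(√3 - 39115*I) ≈ -2.5566e-5 + 1.1321e-9*I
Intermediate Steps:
K(P, t) = -9 - P
1/(-39106 + K(M(1, -4), s)) = 1/(-39106 + (-9 - √(-4 + 1))) = 1/(-39106 + (-9 - √(-3))) = 1/(-39106 + (-9 - I*√3)) = 1/(-39115 - I*√3)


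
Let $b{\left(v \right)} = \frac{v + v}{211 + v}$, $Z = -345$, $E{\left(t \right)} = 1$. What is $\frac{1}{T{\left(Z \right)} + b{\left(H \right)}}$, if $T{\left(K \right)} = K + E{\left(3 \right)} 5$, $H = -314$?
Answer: $- \frac{103}{34392} \approx -0.0029949$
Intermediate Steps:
$T{\left(K \right)} = 5 + K$ ($T{\left(K \right)} = K + 1 \cdot 5 = K + 5 = 5 + K$)
$b{\left(v \right)} = \frac{2 v}{211 + v}$
$\frac{1}{T{\left(Z \right)} + b{\left(H \right)}} = \frac{1}{\left(5 - 345\right) + 2 \left(-314\right) \frac{1}{211 - 314}} = \frac{1}{-340 + 2 \left(-314\right) \frac{1}{-103}} = \frac{1}{-340 + 2 \left(-314\right) \left(- \frac{1}{103}\right)} = \frac{1}{-340 + \frac{628}{103}} = \frac{1}{- \frac{34392}{103}} = - \frac{103}{34392}$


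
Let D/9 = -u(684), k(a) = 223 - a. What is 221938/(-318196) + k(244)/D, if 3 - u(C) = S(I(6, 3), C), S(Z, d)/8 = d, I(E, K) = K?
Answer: -1821782069/2610320886 ≈ -0.69792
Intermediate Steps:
S(Z, d) = 8*d
u(C) = 3 - 8*C
D = 49221 (D = 9*(-(3 - 8*684)) = 9*(-(3 - 5472)) = 9*(-1*(-5469)) = 9*5469 = 49221)
221938/(-318196) + k(244)/D = 221938/(-318196) + (223 - 1*244)/49221 = 221938*(-1/318196) + (223 - 244)*(1/49221) = -110969/159098 - 21*1/49221 = -110969/159098 - 7/16407 = -1821782069/2610320886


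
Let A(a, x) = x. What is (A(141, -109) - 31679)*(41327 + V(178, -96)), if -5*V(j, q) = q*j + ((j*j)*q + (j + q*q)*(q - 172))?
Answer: -183829336452/5 ≈ -3.6766e+10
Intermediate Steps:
V(j, q) = -j*q/5 - q*j²/5 - (-172 + q)*(j + q²)/5 (V(j, q) = -(q*j + ((j*j)*q + (j + q*q)*(q - 172)))/5 = -(j*q + (j²*q + (j + q²)*(-172 + q)))/5 = -(j*q + (q*j² + (-172 + q)*(j + q²)))/5 = -(j*q + q*j² + (-172 + q)*(j + q²))/5 = -j*q/5 - q*j²/5 - (-172 + q)*(j + q²)/5)
(A(141, -109) - 31679)*(41327 + V(178, -96)) = (-109 - 31679)*(41327 + (-⅕*(-96)³ + (172/5)*178 + (172/5)*(-96)² - ⅖*178*(-96) - ⅕*(-96)*178²)) = -31788*(41327 + (-⅕*(-884736) + 30616/5 + (172/5)*9216 + 34176/5 - ⅕*(-96)*31684)) = -31788*(41327 + (884736/5 + 30616/5 + 1585152/5 + 34176/5 + 3041664/5)) = -31788*(41327 + 5576344/5) = -31788*5782979/5 = -183829336452/5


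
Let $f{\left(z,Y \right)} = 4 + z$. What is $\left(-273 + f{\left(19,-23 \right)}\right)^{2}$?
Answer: $62500$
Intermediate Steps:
$\left(-273 + f{\left(19,-23 \right)}\right)^{2} = \left(-273 + \left(4 + 19\right)\right)^{2} = \left(-273 + 23\right)^{2} = \left(-250\right)^{2} = 62500$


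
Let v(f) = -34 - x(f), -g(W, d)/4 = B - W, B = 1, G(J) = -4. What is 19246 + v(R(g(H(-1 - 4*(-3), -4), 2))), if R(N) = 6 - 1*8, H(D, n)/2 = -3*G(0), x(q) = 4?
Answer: 19208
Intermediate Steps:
H(D, n) = 24 (H(D, n) = 2*(-3*(-4)) = 2*12 = 24)
g(W, d) = -4 + 4*W (g(W, d) = -4*(1 - W) = -4 + 4*W)
R(N) = -2 (R(N) = 6 - 8 = -2)
v(f) = -38 (v(f) = -34 - 1*4 = -34 - 4 = -38)
19246 + v(R(g(H(-1 - 4*(-3), -4), 2))) = 19246 - 38 = 19208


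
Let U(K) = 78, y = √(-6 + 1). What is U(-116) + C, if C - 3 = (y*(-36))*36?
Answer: 81 - 1296*I*√5 ≈ 81.0 - 2897.9*I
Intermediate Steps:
y = I*√5 (y = √(-5) = I*√5 ≈ 2.2361*I)
C = 3 - 1296*I*√5 (C = 3 + ((I*√5)*(-36))*36 = 3 - 36*I*√5*36 = 3 - 1296*I*√5 ≈ 3.0 - 2897.9*I)
U(-116) + C = 78 + (3 - 1296*I*√5) = 81 - 1296*I*√5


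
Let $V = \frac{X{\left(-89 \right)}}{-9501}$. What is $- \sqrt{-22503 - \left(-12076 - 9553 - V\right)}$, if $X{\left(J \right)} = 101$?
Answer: $- \frac{5 i \sqrt{3155842659}}{9501} \approx - 29.564 i$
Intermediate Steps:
$V = - \frac{101}{9501}$ ($V = \frac{101}{-9501} = 101 \left(- \frac{1}{9501}\right) = - \frac{101}{9501} \approx -0.01063$)
$- \sqrt{-22503 - \left(-12076 - 9553 - V\right)} = - \sqrt{-22503 - \left(- \frac{114733975}{9501} - 9553\right)} = - \sqrt{-22503 - - \frac{205497028}{9501}} = - \sqrt{-22503 + \left(- \frac{101}{9501} + 21629\right)} = - \sqrt{-22503 + \frac{205497028}{9501}} = - \sqrt{- \frac{8303975}{9501}} = - \frac{5 i \sqrt{3155842659}}{9501}$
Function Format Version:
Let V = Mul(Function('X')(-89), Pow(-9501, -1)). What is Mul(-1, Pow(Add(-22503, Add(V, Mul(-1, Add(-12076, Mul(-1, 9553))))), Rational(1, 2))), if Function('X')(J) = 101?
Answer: Mul(Rational(-5, 9501), I, Pow(3155842659, Rational(1, 2))) ≈ Mul(-29.564, I)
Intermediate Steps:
V = Rational(-101, 9501) (V = Mul(101, Pow(-9501, -1)) = Mul(101, Rational(-1, 9501)) = Rational(-101, 9501) ≈ -0.010630)
Mul(-1, Pow(Add(-22503, Add(V, Mul(-1, Add(-12076, Mul(-1, 9553))))), Rational(1, 2))) = Mul(-1, Pow(Add(-22503, Add(Rational(-101, 9501), Mul(-1, Add(-12076, Mul(-1, 9553))))), Rational(1, 2))) = Mul(-1, Pow(Add(-22503, Add(Rational(-101, 9501), Mul(-1, Add(-12076, -9553)))), Rational(1, 2))) = Mul(-1, Pow(Add(-22503, Add(Rational(-101, 9501), Mul(-1, -21629))), Rational(1, 2))) = Mul(-1, Pow(Add(-22503, Add(Rational(-101, 9501), 21629)), Rational(1, 2))) = Mul(-1, Pow(Add(-22503, Rational(205497028, 9501)), Rational(1, 2))) = Mul(-1, Pow(Rational(-8303975, 9501), Rational(1, 2))) = Mul(-1, Mul(Rational(5, 9501), I, Pow(3155842659, Rational(1, 2)))) = Mul(Rational(-5, 9501), I, Pow(3155842659, Rational(1, 2)))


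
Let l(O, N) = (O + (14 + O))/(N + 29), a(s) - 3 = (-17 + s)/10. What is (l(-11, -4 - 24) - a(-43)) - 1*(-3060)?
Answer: 3055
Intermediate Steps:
a(s) = 13/10 + s/10 (a(s) = 3 + (-17 + s)/10 = 3 + (-17 + s)*(1/10) = 3 + (-17/10 + s/10) = 13/10 + s/10)
l(O, N) = (14 + 2*O)/(29 + N)
(l(-11, -4 - 24) - a(-43)) - 1*(-3060) = (2*(7 - 11)/(29 + (-4 - 24)) - (13/10 + (1/10)*(-43))) - 1*(-3060) = (2*(-4)/(29 - 28) - (13/10 - 43/10)) + 3060 = (2*(-4)/1 - 1*(-3)) + 3060 = (2*1*(-4) + 3) + 3060 = (-8 + 3) + 3060 = -5 + 3060 = 3055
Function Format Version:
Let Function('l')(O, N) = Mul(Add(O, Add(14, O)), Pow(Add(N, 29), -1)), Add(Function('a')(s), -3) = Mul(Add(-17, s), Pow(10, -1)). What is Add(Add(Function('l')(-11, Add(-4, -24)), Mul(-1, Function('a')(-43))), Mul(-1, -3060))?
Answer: 3055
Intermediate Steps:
Function('a')(s) = Add(Rational(13, 10), Mul(Rational(1, 10), s)) (Function('a')(s) = Add(3, Mul(Add(-17, s), Pow(10, -1))) = Add(3, Mul(Add(-17, s), Rational(1, 10))) = Add(3, Add(Rational(-17, 10), Mul(Rational(1, 10), s))) = Add(Rational(13, 10), Mul(Rational(1, 10), s)))
Function('l')(O, N) = Mul(Pow(Add(29, N), -1), Add(14, Mul(2, O))) (Function('l')(O, N) = Mul(Add(14, Mul(2, O)), Pow(Add(29, N), -1)) = Mul(Pow(Add(29, N), -1), Add(14, Mul(2, O))))
Add(Add(Function('l')(-11, Add(-4, -24)), Mul(-1, Function('a')(-43))), Mul(-1, -3060)) = Add(Add(Mul(2, Pow(Add(29, Add(-4, -24)), -1), Add(7, -11)), Mul(-1, Add(Rational(13, 10), Mul(Rational(1, 10), -43)))), Mul(-1, -3060)) = Add(Add(Mul(2, Pow(Add(29, -28), -1), -4), Mul(-1, Add(Rational(13, 10), Rational(-43, 10)))), 3060) = Add(Add(Mul(2, Pow(1, -1), -4), Mul(-1, -3)), 3060) = Add(Add(Mul(2, 1, -4), 3), 3060) = Add(Add(-8, 3), 3060) = Add(-5, 3060) = 3055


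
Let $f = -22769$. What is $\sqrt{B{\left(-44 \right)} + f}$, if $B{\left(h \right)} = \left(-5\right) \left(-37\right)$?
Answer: $2 i \sqrt{5646} \approx 150.28 i$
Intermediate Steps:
$B{\left(h \right)} = 185$
$\sqrt{B{\left(-44 \right)} + f} = \sqrt{185 - 22769} = \sqrt{-22584} = 2 i \sqrt{5646}$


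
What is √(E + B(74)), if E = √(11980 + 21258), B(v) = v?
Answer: √(74 + √33238) ≈ 16.010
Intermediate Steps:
E = √33238 ≈ 182.31
√(E + B(74)) = √(√33238 + 74) = √(74 + √33238)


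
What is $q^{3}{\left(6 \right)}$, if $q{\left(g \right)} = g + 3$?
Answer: $729$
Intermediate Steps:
$q{\left(g \right)} = 3 + g$
$q^{3}{\left(6 \right)} = \left(3 + 6\right)^{3} = 9^{3} = 729$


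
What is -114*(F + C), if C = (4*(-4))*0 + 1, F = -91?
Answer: 10260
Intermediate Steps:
C = 1 (C = -16*0 + 1 = 0 + 1 = 1)
-114*(F + C) = -114*(-91 + 1) = -114*(-90) = 10260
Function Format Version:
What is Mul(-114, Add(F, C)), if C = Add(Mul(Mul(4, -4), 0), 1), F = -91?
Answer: 10260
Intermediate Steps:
C = 1 (C = Add(Mul(-16, 0), 1) = Add(0, 1) = 1)
Mul(-114, Add(F, C)) = Mul(-114, Add(-91, 1)) = Mul(-114, -90) = 10260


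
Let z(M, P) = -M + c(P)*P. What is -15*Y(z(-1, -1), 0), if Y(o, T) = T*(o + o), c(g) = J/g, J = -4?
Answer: 0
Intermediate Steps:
c(g) = -4/g
z(M, P) = -4 - M (z(M, P) = -M + (-4/P)*P = -M - 4 = -4 - M)
Y(o, T) = 2*T*o (Y(o, T) = T*(2*o) = 2*T*o)
-15*Y(z(-1, -1), 0) = -30*0*(-4 - 1*(-1)) = -30*0*(-4 + 1) = -30*0*(-3) = -15*0 = 0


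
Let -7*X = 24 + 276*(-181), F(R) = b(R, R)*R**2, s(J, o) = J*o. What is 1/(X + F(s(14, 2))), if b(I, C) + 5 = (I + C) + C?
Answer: 7/483484 ≈ 1.4478e-5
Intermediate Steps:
b(I, C) = -5 + I + 2*C (b(I, C) = -5 + ((I + C) + C) = -5 + ((C + I) + C) = -5 + (I + 2*C) = -5 + I + 2*C)
F(R) = R**2*(-5 + 3*R) (F(R) = (-5 + R + 2*R)*R**2 = (-5 + 3*R)*R**2 = R**2*(-5 + 3*R))
X = 49932/7 (X = -(24 + 276*(-181))/7 = -(24 - 49956)/7 = -1/7*(-49932) = 49932/7 ≈ 7133.1)
1/(X + F(s(14, 2))) = 1/(49932/7 + (14*2)**2*(-5 + 3*(14*2))) = 1/(49932/7 + 28**2*(-5 + 3*28)) = 1/(49932/7 + 784*(-5 + 84)) = 1/(49932/7 + 784*79) = 1/(49932/7 + 61936) = 1/(483484/7) = 7/483484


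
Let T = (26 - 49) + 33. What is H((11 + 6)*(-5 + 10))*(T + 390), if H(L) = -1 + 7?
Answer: 2400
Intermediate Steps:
H(L) = 6
T = 10 (T = -23 + 33 = 10)
H((11 + 6)*(-5 + 10))*(T + 390) = 6*(10 + 390) = 6*400 = 2400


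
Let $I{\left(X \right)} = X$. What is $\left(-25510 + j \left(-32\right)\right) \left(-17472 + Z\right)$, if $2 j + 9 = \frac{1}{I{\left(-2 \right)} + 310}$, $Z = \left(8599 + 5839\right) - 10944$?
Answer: $\frac{27301633908}{77} \approx 3.5457 \cdot 10^{8}$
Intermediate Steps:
$Z = 3494$ ($Z = 14438 - 10944 = 3494$)
$j = - \frac{2771}{616}$ ($j = - \frac{9}{2} + \frac{1}{2 \left(-2 + 310\right)} = - \frac{9}{2} + \frac{1}{2 \cdot 308} = - \frac{9}{2} + \frac{1}{2} \cdot \frac{1}{308} = - \frac{9}{2} + \frac{1}{616} = - \frac{2771}{616} \approx -4.4984$)
$\left(-25510 + j \left(-32\right)\right) \left(-17472 + Z\right) = \left(-25510 - - \frac{11084}{77}\right) \left(-17472 + 3494\right) = \left(-25510 + \frac{11084}{77}\right) \left(-13978\right) = \left(- \frac{1953186}{77}\right) \left(-13978\right) = \frac{27301633908}{77}$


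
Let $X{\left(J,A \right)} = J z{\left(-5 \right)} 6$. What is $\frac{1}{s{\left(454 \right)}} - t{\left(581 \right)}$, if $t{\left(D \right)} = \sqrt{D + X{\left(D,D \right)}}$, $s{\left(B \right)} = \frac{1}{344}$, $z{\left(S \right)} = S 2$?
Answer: $344 - i \sqrt{34279} \approx 344.0 - 185.15 i$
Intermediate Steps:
$z{\left(S \right)} = 2 S$
$X{\left(J,A \right)} = - 60 J$ ($X{\left(J,A \right)} = J 2 \left(-5\right) 6 = J \left(-10\right) 6 = - 10 J 6 = - 60 J$)
$s{\left(B \right)} = \frac{1}{344}$
$t{\left(D \right)} = \sqrt{59} \sqrt{- D}$ ($t{\left(D \right)} = \sqrt{D - 60 D} = \sqrt{- 59 D} = \sqrt{59} \sqrt{- D}$)
$\frac{1}{s{\left(454 \right)}} - t{\left(581 \right)} = \frac{1}{\frac{1}{344}} - \sqrt{59} \sqrt{\left(-1\right) 581} = 344 - \sqrt{59} \sqrt{-581} = 344 - \sqrt{59} i \sqrt{581} = 344 - i \sqrt{34279}$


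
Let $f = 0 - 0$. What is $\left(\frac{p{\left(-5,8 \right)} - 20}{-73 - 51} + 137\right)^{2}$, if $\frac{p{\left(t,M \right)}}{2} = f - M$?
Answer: $\frac{18113536}{961} \approx 18849.0$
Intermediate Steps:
$f = 0$ ($f = 0 + 0 = 0$)
$p{\left(t,M \right)} = - 2 M$ ($p{\left(t,M \right)} = 2 \left(0 - M\right) = 2 \left(- M\right) = - 2 M$)
$\left(\frac{p{\left(-5,8 \right)} - 20}{-73 - 51} + 137\right)^{2} = \left(\frac{\left(-2\right) 8 - 20}{-73 - 51} + 137\right)^{2} = \left(\frac{-16 - 20}{-124} + 137\right)^{2} = \left(\left(-36\right) \left(- \frac{1}{124}\right) + 137\right)^{2} = \left(\frac{9}{31} + 137\right)^{2} = \left(\frac{4256}{31}\right)^{2} = \frac{18113536}{961}$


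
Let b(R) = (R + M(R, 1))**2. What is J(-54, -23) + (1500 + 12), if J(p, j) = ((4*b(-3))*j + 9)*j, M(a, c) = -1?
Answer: 35161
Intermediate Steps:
b(R) = (-1 + R)**2 (b(R) = (R - 1)**2 = (-1 + R)**2)
J(p, j) = j*(9 + 64*j) (J(p, j) = ((4*(-1 - 3)**2)*j + 9)*j = ((4*(-4)**2)*j + 9)*j = ((4*16)*j + 9)*j = (64*j + 9)*j = (9 + 64*j)*j = j*(9 + 64*j))
J(-54, -23) + (1500 + 12) = -23*(9 + 64*(-23)) + (1500 + 12) = -23*(9 - 1472) + 1512 = -23*(-1463) + 1512 = 33649 + 1512 = 35161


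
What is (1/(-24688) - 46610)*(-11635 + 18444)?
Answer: -7835168599929/24688 ≈ -3.1737e+8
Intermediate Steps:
(1/(-24688) - 46610)*(-11635 + 18444) = (-1/24688 - 46610)*6809 = -1150707681/24688*6809 = -7835168599929/24688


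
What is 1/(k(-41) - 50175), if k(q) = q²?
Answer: -1/48494 ≈ -2.0621e-5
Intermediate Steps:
1/(k(-41) - 50175) = 1/((-41)² - 50175) = 1/(1681 - 50175) = 1/(-48494) = -1/48494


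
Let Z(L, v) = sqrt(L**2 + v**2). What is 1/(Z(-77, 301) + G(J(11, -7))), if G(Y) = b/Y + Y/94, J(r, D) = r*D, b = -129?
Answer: -44853886/5057037402511 + 366720508*sqrt(1970)/5057037402511 ≈ 0.0032098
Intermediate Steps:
J(r, D) = D*r
G(Y) = -129/Y + Y/94
1/(Z(-77, 301) + G(J(11, -7))) = 1/(sqrt((-77)**2 + 301**2) + (-129/((-7*11)) + (-7*11)/94)) = 1/(sqrt(5929 + 90601) + (-129/(-77) + (1/94)*(-77))) = 1/(sqrt(96530) + (-129*(-1/77) - 77/94)) = 1/(7*sqrt(1970) + (129/77 - 77/94)) = 1/(7*sqrt(1970) + 6197/7238) = 1/(6197/7238 + 7*sqrt(1970))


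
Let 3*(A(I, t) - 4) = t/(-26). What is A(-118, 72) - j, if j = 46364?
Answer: -602692/13 ≈ -46361.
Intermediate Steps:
A(I, t) = 4 - t/78 (A(I, t) = 4 + (t/(-26))/3 = 4 + (t*(-1/26))/3 = 4 + (-t/26)/3 = 4 - t/78)
A(-118, 72) - j = (4 - 1/78*72) - 1*46364 = (4 - 12/13) - 46364 = 40/13 - 46364 = -602692/13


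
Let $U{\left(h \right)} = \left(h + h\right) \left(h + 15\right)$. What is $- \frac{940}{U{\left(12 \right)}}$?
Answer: $- \frac{235}{162} \approx -1.4506$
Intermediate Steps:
$U{\left(h \right)} = 2 h \left(15 + h\right)$
$- \frac{940}{U{\left(12 \right)}} = - \frac{940}{2 \cdot 12 \left(15 + 12\right)} = - \frac{940}{2 \cdot 12 \cdot 27} = - \frac{940}{648} = \left(-940\right) \frac{1}{648} = - \frac{235}{162}$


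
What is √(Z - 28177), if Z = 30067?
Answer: 3*√210 ≈ 43.474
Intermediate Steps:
√(Z - 28177) = √(30067 - 28177) = √1890 = 3*√210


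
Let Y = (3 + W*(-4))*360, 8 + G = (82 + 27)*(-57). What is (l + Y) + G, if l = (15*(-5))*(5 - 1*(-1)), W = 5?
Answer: -12791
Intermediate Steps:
G = -6221 (G = -8 + (82 + 27)*(-57) = -8 + 109*(-57) = -8 - 6213 = -6221)
Y = -6120 (Y = (3 + 5*(-4))*360 = (3 - 20)*360 = -17*360 = -6120)
l = -450 (l = -75*(5 + 1) = -75*6 = -450)
(l + Y) + G = (-450 - 6120) - 6221 = -6570 - 6221 = -12791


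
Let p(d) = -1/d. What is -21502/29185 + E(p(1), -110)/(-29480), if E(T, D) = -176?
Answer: -21984/30083 ≈ -0.73078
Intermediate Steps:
-21502/29185 + E(p(1), -110)/(-29480) = -21502/29185 - 176/(-29480) = -21502*1/29185 - 176*(-1/29480) = -1654/2245 + 2/335 = -21984/30083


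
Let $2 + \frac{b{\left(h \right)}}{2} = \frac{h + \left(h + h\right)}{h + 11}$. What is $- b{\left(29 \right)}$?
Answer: $- \frac{7}{20} \approx -0.35$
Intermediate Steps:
$b{\left(h \right)} = -4 + \frac{6 h}{11 + h}$ ($b{\left(h \right)} = -4 + 2 \frac{h + \left(h + h\right)}{h + 11} = -4 + 2 \frac{h + 2 h}{11 + h} = -4 + 2 \frac{3 h}{11 + h} = -4 + \frac{6 h}{11 + h}$)
$- b{\left(29 \right)} = - \frac{2 \left(-22 + 29\right)}{11 + 29} = - \frac{2 \cdot 7}{40} = \left(-1\right) \frac{7}{20} = - \frac{7}{20}$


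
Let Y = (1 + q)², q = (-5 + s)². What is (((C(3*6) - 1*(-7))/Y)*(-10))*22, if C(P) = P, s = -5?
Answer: -5500/10201 ≈ -0.53916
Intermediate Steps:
q = 100 (q = (-5 - 5)² = (-10)² = 100)
Y = 10201 (Y = (1 + 100)² = 101² = 10201)
(((C(3*6) - 1*(-7))/Y)*(-10))*22 = (((3*6 - 1*(-7))/10201)*(-10))*22 = (((18 + 7)*(1/10201))*(-10))*22 = ((25*(1/10201))*(-10))*22 = ((25/10201)*(-10))*22 = -250/10201*22 = -5500/10201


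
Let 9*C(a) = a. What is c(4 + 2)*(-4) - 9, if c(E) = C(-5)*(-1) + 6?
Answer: -317/9 ≈ -35.222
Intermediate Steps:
C(a) = a/9
c(E) = 59/9 (c(E) = ((⅑)*(-5))*(-1) + 6 = -5/9*(-1) + 6 = 5/9 + 6 = 59/9)
c(4 + 2)*(-4) - 9 = (59/9)*(-4) - 9 = -236/9 - 9 = -317/9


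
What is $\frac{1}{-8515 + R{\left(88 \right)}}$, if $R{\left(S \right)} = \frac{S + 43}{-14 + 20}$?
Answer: $- \frac{6}{50959} \approx -0.00011774$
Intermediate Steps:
$R{\left(S \right)} = \frac{43}{6} + \frac{S}{6}$ ($R{\left(S \right)} = \frac{43 + S}{6} = \left(43 + S\right) \frac{1}{6} = \frac{43}{6} + \frac{S}{6}$)
$\frac{1}{-8515 + R{\left(88 \right)}} = \frac{1}{-8515 + \left(\frac{43}{6} + \frac{1}{6} \cdot 88\right)} = \frac{1}{-8515 + \left(\frac{43}{6} + \frac{44}{3}\right)} = \frac{1}{-8515 + \frac{131}{6}} = \frac{1}{- \frac{50959}{6}} = - \frac{6}{50959}$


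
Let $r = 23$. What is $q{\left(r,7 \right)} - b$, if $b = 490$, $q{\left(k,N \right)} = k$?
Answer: $-467$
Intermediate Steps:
$q{\left(r,7 \right)} - b = 23 - 490 = -467$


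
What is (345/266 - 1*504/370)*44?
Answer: -70554/24605 ≈ -2.8675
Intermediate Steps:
(345/266 - 1*504/370)*44 = (345*(1/266) - 504*1/370)*44 = (345/266 - 252/185)*44 = -3207/49210*44 = -70554/24605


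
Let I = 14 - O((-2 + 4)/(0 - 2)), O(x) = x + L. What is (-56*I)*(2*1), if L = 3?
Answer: -1344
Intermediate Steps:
O(x) = 3 + x (O(x) = x + 3 = 3 + x)
I = 12 (I = 14 - (3 + (-2 + 4)/(0 - 2)) = 14 - (3 + 2/(-2)) = 14 - (3 + 2*(-½)) = 14 - (3 - 1) = 14 - 1*2 = 14 - 2 = 12)
(-56*I)*(2*1) = (-56*12)*(2*1) = -672*2 = -1344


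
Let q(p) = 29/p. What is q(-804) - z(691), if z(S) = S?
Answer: -555593/804 ≈ -691.04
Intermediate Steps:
q(-804) - z(691) = 29/(-804) - 1*691 = 29*(-1/804) - 691 = -29/804 - 691 = -555593/804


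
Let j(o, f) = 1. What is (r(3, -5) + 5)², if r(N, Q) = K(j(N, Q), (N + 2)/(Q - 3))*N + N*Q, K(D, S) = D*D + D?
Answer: 16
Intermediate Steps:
K(D, S) = D + D² (K(D, S) = D² + D = D + D²)
r(N, Q) = 2*N + N*Q (r(N, Q) = (1*(1 + 1))*N + N*Q = (1*2)*N + N*Q = 2*N + N*Q)
(r(3, -5) + 5)² = (3*(2 - 5) + 5)² = (3*(-3) + 5)² = (-9 + 5)² = (-4)² = 16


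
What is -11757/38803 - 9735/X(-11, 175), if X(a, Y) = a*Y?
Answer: 6456636/1358105 ≈ 4.7542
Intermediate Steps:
X(a, Y) = Y*a
-11757/38803 - 9735/X(-11, 175) = -11757/38803 - 9735/(175*(-11)) = -11757*1/38803 - 9735/(-1925) = -11757/38803 - 9735*(-1/1925) = -11757/38803 + 177/35 = 6456636/1358105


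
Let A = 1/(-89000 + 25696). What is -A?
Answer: 1/63304 ≈ 1.5797e-5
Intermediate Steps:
A = -1/63304 (A = 1/(-63304) = -1/63304 ≈ -1.5797e-5)
-A = -1*(-1/63304) = 1/63304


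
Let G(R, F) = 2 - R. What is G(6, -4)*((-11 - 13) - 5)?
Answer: 116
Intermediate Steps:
G(6, -4)*((-11 - 13) - 5) = (2 - 1*6)*((-11 - 13) - 5) = (2 - 6)*(-24 - 5) = -4*(-29) = 116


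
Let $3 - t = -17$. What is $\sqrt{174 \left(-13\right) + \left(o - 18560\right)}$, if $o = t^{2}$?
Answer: $i \sqrt{20422} \approx 142.91 i$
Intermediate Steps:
$t = 20$ ($t = 3 - -17 = 3 + 17 = 20$)
$o = 400$ ($o = 20^{2} = 400$)
$\sqrt{174 \left(-13\right) + \left(o - 18560\right)} = \sqrt{174 \left(-13\right) + \left(400 - 18560\right)} = \sqrt{-2262 + \left(400 - 18560\right)} = \sqrt{-2262 - 18160} = \sqrt{-20422} = i \sqrt{20422}$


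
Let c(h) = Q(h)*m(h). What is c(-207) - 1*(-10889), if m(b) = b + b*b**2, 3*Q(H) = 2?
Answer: -5902411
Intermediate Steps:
Q(H) = 2/3 (Q(H) = (1/3)*2 = 2/3)
m(b) = b + b**3
c(h) = 2*h/3 + 2*h**3/3 (c(h) = 2*(h + h**3)/3 = 2*h/3 + 2*h**3/3)
c(-207) - 1*(-10889) = (2/3)*(-207)*(1 + (-207)**2) - 1*(-10889) = (2/3)*(-207)*(1 + 42849) + 10889 = (2/3)*(-207)*42850 + 10889 = -5913300 + 10889 = -5902411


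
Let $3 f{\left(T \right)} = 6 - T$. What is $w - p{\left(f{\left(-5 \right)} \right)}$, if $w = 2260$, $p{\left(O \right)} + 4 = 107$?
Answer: $2157$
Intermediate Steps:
$f{\left(T \right)} = 2 - \frac{T}{3}$ ($f{\left(T \right)} = \frac{6 - T}{3} = 2 - \frac{T}{3}$)
$p{\left(O \right)} = 103$ ($p{\left(O \right)} = -4 + 107 = 103$)
$w - p{\left(f{\left(-5 \right)} \right)} = 2260 - 103 = 2157$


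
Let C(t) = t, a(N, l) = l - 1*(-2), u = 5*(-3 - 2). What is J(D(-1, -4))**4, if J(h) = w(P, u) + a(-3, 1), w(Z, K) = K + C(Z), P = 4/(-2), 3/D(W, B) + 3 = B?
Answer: 331776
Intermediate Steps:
D(W, B) = 3/(-3 + B)
u = -25 (u = 5*(-5) = -25)
a(N, l) = 2 + l (a(N, l) = l + 2 = 2 + l)
P = -2 (P = 4*(-1/2) = -2)
w(Z, K) = K + Z
J(h) = -24 (J(h) = (-25 - 2) + (2 + 1) = -27 + 3 = -24)
J(D(-1, -4))**4 = (-24)**4 = 331776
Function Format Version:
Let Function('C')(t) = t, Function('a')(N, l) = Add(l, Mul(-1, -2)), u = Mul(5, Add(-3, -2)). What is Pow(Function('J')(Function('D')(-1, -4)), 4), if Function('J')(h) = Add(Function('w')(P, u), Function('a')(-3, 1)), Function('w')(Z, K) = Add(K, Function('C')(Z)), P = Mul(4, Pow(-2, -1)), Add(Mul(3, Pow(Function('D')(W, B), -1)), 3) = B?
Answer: 331776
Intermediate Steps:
Function('D')(W, B) = Mul(3, Pow(Add(-3, B), -1))
u = -25 (u = Mul(5, -5) = -25)
Function('a')(N, l) = Add(2, l) (Function('a')(N, l) = Add(l, 2) = Add(2, l))
P = -2 (P = Mul(4, Rational(-1, 2)) = -2)
Function('w')(Z, K) = Add(K, Z)
Function('J')(h) = -24 (Function('J')(h) = Add(Add(-25, -2), Add(2, 1)) = Add(-27, 3) = -24)
Pow(Function('J')(Function('D')(-1, -4)), 4) = Pow(-24, 4) = 331776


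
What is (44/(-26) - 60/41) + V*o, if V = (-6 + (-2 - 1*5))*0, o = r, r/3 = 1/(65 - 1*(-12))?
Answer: -1682/533 ≈ -3.1557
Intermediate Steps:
r = 3/77 (r = 3/(65 - 1*(-12)) = 3/(65 + 12) = 3/77 ≈ 0.038961)
o = 3/77 ≈ 0.038961
V = 0 (V = (-6 + (-2 - 5))*0 = (-6 - 7)*0 = -13*0 = 0)
(44/(-26) - 60/41) + V*o = (44/(-26) - 60/41) + 0*(3/77) = (44*(-1/26) - 60*1/41) + 0 = (-22/13 - 60/41) + 0 = -1682/533 + 0 = -1682/533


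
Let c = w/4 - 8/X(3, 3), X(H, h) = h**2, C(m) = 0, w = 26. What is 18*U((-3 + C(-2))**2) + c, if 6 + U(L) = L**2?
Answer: 24401/18 ≈ 1355.6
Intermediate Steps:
U(L) = -6 + L**2
c = 101/18 (c = 26/4 - 8/(3**2) = 26*(1/4) - 8/9 = 13/2 - 8*1/9 = 13/2 - 8/9 = 101/18 ≈ 5.6111)
18*U((-3 + C(-2))**2) + c = 18*(-6 + ((-3 + 0)**2)**2) + 101/18 = 18*(-6 + ((-3)**2)**2) + 101/18 = 18*(-6 + 9**2) + 101/18 = 18*(-6 + 81) + 101/18 = 18*75 + 101/18 = 1350 + 101/18 = 24401/18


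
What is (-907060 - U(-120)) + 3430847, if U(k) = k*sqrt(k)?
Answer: 2523787 + 240*I*sqrt(30) ≈ 2.5238e+6 + 1314.5*I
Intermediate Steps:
U(k) = k**(3/2)
(-907060 - U(-120)) + 3430847 = (-907060 - (-120)**(3/2)) + 3430847 = (-907060 - (-240)*I*sqrt(30)) + 3430847 = (-907060 + 240*I*sqrt(30)) + 3430847 = 2523787 + 240*I*sqrt(30)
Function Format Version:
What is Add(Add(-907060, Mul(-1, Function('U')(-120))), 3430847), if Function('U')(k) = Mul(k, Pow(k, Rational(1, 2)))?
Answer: Add(2523787, Mul(240, I, Pow(30, Rational(1, 2)))) ≈ Add(2.5238e+6, Mul(1314.5, I))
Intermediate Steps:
Function('U')(k) = Pow(k, Rational(3, 2))
Add(Add(-907060, Mul(-1, Function('U')(-120))), 3430847) = Add(Add(-907060, Mul(-1, Pow(-120, Rational(3, 2)))), 3430847) = Add(Add(-907060, Mul(-1, Mul(-240, I, Pow(30, Rational(1, 2))))), 3430847) = Add(Add(-907060, Mul(240, I, Pow(30, Rational(1, 2)))), 3430847) = Add(2523787, Mul(240, I, Pow(30, Rational(1, 2))))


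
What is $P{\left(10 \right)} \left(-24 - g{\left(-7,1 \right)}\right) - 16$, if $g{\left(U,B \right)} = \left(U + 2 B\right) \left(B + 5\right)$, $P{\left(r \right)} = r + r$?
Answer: $104$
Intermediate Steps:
$P{\left(r \right)} = 2 r$
$g{\left(U,B \right)} = \left(5 + B\right) \left(U + 2 B\right)$ ($g{\left(U,B \right)} = \left(U + 2 B\right) \left(5 + B\right) = \left(5 + B\right) \left(U + 2 B\right)$)
$P{\left(10 \right)} \left(-24 - g{\left(-7,1 \right)}\right) - 16 = 2 \cdot 10 \left(-24 - \left(2 \cdot 1^{2} + 5 \left(-7\right) + 10 \cdot 1 + 1 \left(-7\right)\right)\right) - 16 = 20 \left(-24 - \left(2 \cdot 1 - 35 + 10 - 7\right)\right) - 16 = 20 \left(-24 - \left(2 - 35 + 10 - 7\right)\right) - 16 = 20 \left(-24 - -30\right) - 16 = 20 \left(-24 + 30\right) - 16 = 20 \cdot 6 - 16 = 120 - 16 = 104$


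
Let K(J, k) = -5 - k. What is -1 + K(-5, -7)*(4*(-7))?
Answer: -57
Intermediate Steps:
-1 + K(-5, -7)*(4*(-7)) = -1 + (-5 - 1*(-7))*(4*(-7)) = -1 + (-5 + 7)*(-28) = -1 + 2*(-28) = -1 - 56 = -57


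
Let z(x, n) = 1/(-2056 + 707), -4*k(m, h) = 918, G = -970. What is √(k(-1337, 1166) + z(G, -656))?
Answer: I*√1670582714/2698 ≈ 15.149*I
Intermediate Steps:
k(m, h) = -459/2 (k(m, h) = -¼*918 = -459/2)
z(x, n) = -1/1349 (z(x, n) = 1/(-1349) = -1/1349)
√(k(-1337, 1166) + z(G, -656)) = √(-459/2 - 1/1349) = √(-619193/2698) = I*√1670582714/2698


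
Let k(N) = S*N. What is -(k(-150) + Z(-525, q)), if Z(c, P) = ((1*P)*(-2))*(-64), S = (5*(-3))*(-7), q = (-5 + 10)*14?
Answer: 6790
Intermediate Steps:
q = 70 (q = 5*14 = 70)
S = 105 (S = -15*(-7) = 105)
Z(c, P) = 128*P (Z(c, P) = (P*(-2))*(-64) = -2*P*(-64) = 128*P)
k(N) = 105*N
-(k(-150) + Z(-525, q)) = -(105*(-150) + 128*70) = -(-15750 + 8960) = -1*(-6790) = 6790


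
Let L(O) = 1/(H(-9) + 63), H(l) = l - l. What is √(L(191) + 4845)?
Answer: 2*√534163/21 ≈ 69.606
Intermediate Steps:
H(l) = 0
L(O) = 1/63 (L(O) = 1/(0 + 63) = 1/63)
√(L(191) + 4845) = √(1/63 + 4845) = √(305236/63) = 2*√534163/21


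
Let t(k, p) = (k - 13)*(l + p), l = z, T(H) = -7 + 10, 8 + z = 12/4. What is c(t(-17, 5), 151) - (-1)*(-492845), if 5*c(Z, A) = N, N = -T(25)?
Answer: -2464228/5 ≈ -4.9285e+5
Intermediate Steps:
z = -5 (z = -8 + 12/4 = -8 + 12*(1/4) = -8 + 3 = -5)
T(H) = 3
l = -5
t(k, p) = (-13 + k)*(-5 + p) (t(k, p) = (k - 13)*(-5 + p) = (-13 + k)*(-5 + p))
N = -3 (N = -1*3 = -3)
c(Z, A) = -3/5 (c(Z, A) = (1/5)*(-3) = -3/5)
c(t(-17, 5), 151) - (-1)*(-492845) = -3/5 - (-1)*(-492845) = -3/5 - 1*492845 = -3/5 - 492845 = -2464228/5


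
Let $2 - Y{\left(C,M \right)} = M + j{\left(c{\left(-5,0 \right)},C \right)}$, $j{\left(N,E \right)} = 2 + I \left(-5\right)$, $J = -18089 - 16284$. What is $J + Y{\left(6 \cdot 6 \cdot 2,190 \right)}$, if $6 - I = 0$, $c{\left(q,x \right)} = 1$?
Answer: $-34533$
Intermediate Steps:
$J = -34373$
$I = 6$ ($I = 6 - 0 = 6 + 0 = 6$)
$j{\left(N,E \right)} = -28$ ($j{\left(N,E \right)} = 2 + 6 \left(-5\right) = 2 - 30 = -28$)
$Y{\left(C,M \right)} = 30 - M$ ($Y{\left(C,M \right)} = 2 - \left(M - 28\right) = 2 - \left(-28 + M\right) = 30 - M$)
$J + Y{\left(6 \cdot 6 \cdot 2,190 \right)} = -34373 + \left(30 - 190\right) = -34373 - 160 = -34533$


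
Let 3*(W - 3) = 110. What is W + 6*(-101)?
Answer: -1699/3 ≈ -566.33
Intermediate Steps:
W = 119/3 (W = 3 + (⅓)*110 = 3 + 110/3 = 119/3 ≈ 39.667)
W + 6*(-101) = 119/3 + 6*(-101) = 119/3 - 606 = -1699/3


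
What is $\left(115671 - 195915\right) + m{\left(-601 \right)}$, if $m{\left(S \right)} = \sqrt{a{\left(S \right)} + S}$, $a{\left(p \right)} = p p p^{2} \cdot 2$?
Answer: $-80244 + \sqrt{260932324201} \approx 4.3057 \cdot 10^{5}$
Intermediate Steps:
$a{\left(p \right)} = 2 p^{4}$ ($a{\left(p \right)} = p^{2} p^{2} \cdot 2 = p^{4} \cdot 2 = 2 p^{4}$)
$m{\left(S \right)} = \sqrt{S + 2 S^{4}}$ ($m{\left(S \right)} = \sqrt{2 S^{4} + S} = \sqrt{S + 2 S^{4}}$)
$\left(115671 - 195915\right) + m{\left(-601 \right)} = \left(115671 - 195915\right) + \sqrt{-601 + 2 \left(-601\right)^{4}} = -80244 + \sqrt{-601 + 2 \cdot 130466162401} = -80244 + \sqrt{-601 + 260932324802} = -80244 + \sqrt{260932324201}$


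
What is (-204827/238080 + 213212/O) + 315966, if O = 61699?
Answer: 4641356830482607/14689297920 ≈ 3.1597e+5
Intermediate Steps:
(-204827/238080 + 213212/O) + 315966 = (-204827/238080 + 213212/61699) + 315966 = 38123891887/14689297920 + 315966 = 4641356830482607/14689297920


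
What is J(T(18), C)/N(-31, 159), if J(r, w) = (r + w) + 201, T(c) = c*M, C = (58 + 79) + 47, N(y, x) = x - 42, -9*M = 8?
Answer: 41/13 ≈ 3.1538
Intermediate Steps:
M = -8/9 (M = -⅑*8 = -8/9 ≈ -0.88889)
N(y, x) = -42 + x
C = 184 (C = 137 + 47 = 184)
T(c) = -8*c/9 (T(c) = c*(-8/9) = -8*c/9)
J(r, w) = 201 + r + w
J(T(18), C)/N(-31, 159) = (201 - 8/9*18 + 184)/(-42 + 159) = (201 - 16 + 184)/117 = 369*(1/117) = 41/13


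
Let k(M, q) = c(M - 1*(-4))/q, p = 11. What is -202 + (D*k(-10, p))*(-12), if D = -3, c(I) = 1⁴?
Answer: -2186/11 ≈ -198.73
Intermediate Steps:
c(I) = 1
k(M, q) = 1/q
-202 + (D*k(-10, p))*(-12) = -202 - 3/11*(-12) = -202 + 36/11 = -2186/11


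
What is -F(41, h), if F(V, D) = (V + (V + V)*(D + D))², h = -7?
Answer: -1225449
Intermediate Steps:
F(V, D) = (V + 4*D*V)² (F(V, D) = (V + (2*V)*(2*D))² = (V + 4*D*V)²)
-F(41, h) = -41²*(1 + 4*(-7))² = -1681*(1 - 28)² = -1681*(-27)² = -1681*729 = -1*1225449 = -1225449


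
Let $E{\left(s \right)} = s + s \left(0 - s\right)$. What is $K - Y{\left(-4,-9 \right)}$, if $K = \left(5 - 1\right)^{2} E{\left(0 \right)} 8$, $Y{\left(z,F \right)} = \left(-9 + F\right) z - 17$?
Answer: $-55$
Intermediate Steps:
$E{\left(s \right)} = s - s^{2}$ ($E{\left(s \right)} = s + s \left(- s\right) = s - s^{2}$)
$Y{\left(z,F \right)} = -17 + z \left(-9 + F\right)$ ($Y{\left(z,F \right)} = z \left(-9 + F\right) - 17 = -17 + z \left(-9 + F\right)$)
$K = 0$ ($K = \left(5 - 1\right)^{2} \cdot 0 \left(1 - 0\right) 8 = 4^{2} \cdot 0 \left(1 + 0\right) 8 = 16 \cdot 0 \cdot 1 \cdot 8 = 16 \cdot 0 \cdot 8 = 0 \cdot 8 = 0$)
$K - Y{\left(-4,-9 \right)} = 0 - \left(-17 - -36 - -36\right) = 0 - \left(-17 + 36 + 36\right) = 0 - 55 = -55$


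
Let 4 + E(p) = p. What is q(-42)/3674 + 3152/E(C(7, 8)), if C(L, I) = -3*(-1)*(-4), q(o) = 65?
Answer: -723713/3674 ≈ -196.98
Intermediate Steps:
C(L, I) = -12 (C(L, I) = 3*(-4) = -12)
E(p) = -4 + p
q(-42)/3674 + 3152/E(C(7, 8)) = 65/3674 + 3152/(-4 - 12) = 65*(1/3674) + 3152/(-16) = 65/3674 + 3152*(-1/16) = 65/3674 - 197 = -723713/3674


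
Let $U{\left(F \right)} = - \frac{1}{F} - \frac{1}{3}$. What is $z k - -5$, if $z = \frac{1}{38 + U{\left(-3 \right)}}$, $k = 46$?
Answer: $\frac{118}{19} \approx 6.2105$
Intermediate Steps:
$U{\left(F \right)} = - \frac{1}{3} - \frac{1}{F}$ ($U{\left(F \right)} = - \frac{1}{F} - \frac{1}{3} = - \frac{1}{3} - \frac{1}{F}$)
$z = \frac{1}{38}$ ($z = \frac{1}{38 + \frac{-3 - -3}{3 \left(-3\right)}} = \frac{1}{38 + \frac{1}{3} \left(- \frac{1}{3}\right) \left(-3 + 3\right)} = \frac{1}{38 + \frac{1}{3} \left(- \frac{1}{3}\right) 0} = \frac{1}{38 + 0} = \frac{1}{38} \approx 0.026316$)
$z k - -5 = \frac{1}{38} \cdot 46 - -5 = \frac{23}{19} + 5 = \frac{118}{19}$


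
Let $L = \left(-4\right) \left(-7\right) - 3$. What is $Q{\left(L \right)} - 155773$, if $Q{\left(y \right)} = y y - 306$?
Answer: $-155454$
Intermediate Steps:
$L = 25$ ($L = 28 - 3 = 25$)
$Q{\left(y \right)} = -306 + y^{2}$ ($Q{\left(y \right)} = y^{2} - 306 = -306 + y^{2}$)
$Q{\left(L \right)} - 155773 = \left(-306 + 25^{2}\right) - 155773 = \left(-306 + 625\right) - 155773 = 319 - 155773 = -155454$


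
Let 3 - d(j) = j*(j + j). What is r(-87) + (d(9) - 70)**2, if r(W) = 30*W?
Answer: 49831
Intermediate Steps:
d(j) = 3 - 2*j**2 (d(j) = 3 - j*(j + j) = 3 - j*2*j = 3 - 2*j**2)
r(-87) + (d(9) - 70)**2 = 30*(-87) + ((3 - 2*9**2) - 70)**2 = -2610 + ((3 - 2*81) - 70)**2 = -2610 + ((3 - 162) - 70)**2 = -2610 + (-159 - 70)**2 = -2610 + (-229)**2 = -2610 + 52441 = 49831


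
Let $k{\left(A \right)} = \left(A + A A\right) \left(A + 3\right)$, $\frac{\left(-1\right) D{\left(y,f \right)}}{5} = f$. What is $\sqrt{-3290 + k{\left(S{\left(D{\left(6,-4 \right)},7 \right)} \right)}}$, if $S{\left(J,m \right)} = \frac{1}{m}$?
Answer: $\frac{3 i \sqrt{877562}}{49} \approx 57.354 i$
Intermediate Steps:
$D{\left(y,f \right)} = - 5 f$
$k{\left(A \right)} = \left(3 + A\right) \left(A + A^{2}\right)$ ($k{\left(A \right)} = \left(A + A^{2}\right) \left(3 + A\right) = \left(3 + A\right) \left(A + A^{2}\right)$)
$\sqrt{-3290 + k{\left(S{\left(D{\left(6,-4 \right)},7 \right)} \right)}} = \sqrt{-3290 + \frac{3 + \left(\frac{1}{7}\right)^{2} + \frac{4}{7}}{7}} = \sqrt{-3290 + \frac{3 + \left(\frac{1}{7}\right)^{2} + 4 \cdot \frac{1}{7}}{7}} = \sqrt{-3290 + \frac{3 + \frac{1}{49} + \frac{4}{7}}{7}} = \sqrt{-3290 + \frac{1}{7} \cdot \frac{176}{49}} = \sqrt{-3290 + \frac{176}{343}} = \sqrt{- \frac{1128294}{343}} = \frac{3 i \sqrt{877562}}{49}$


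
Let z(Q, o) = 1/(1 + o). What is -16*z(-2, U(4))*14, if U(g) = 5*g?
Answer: -32/3 ≈ -10.667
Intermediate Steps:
-16*z(-2, U(4))*14 = -16/(1 + 5*4)*14 = -16/(1 + 20)*14 = -16/21*14 = -32/3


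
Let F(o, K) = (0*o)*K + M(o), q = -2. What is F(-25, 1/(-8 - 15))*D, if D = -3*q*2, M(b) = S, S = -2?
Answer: -24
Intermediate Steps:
M(b) = -2
F(o, K) = -2 (F(o, K) = (0*o)*K - 2 = 0*K - 2 = 0 - 2 = -2)
D = 12 (D = -3*(-2)*2 = 6*2 = 12)
F(-25, 1/(-8 - 15))*D = -2*12 = -24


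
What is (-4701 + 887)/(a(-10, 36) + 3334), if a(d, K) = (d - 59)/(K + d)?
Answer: -99164/86615 ≈ -1.1449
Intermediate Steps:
a(d, K) = (-59 + d)/(K + d)
(-4701 + 887)/(a(-10, 36) + 3334) = (-4701 + 887)/((-59 - 10)/(36 - 10) + 3334) = -3814/(-69/26 + 3334) = -3814/86615/26 = -3814*26/86615 = -99164/86615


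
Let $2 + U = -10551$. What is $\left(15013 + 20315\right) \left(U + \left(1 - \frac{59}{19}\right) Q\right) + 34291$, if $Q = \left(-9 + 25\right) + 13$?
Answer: $- \frac{7123840247}{19} \approx -3.7494 \cdot 10^{8}$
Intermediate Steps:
$U = -10553$ ($U = -2 - 10551 = -10553$)
$Q = 29$ ($Q = 16 + 13 = 29$)
$\left(15013 + 20315\right) \left(U + \left(1 - \frac{59}{19}\right) Q\right) + 34291 = \left(15013 + 20315\right) \left(-10553 + \left(1 - \frac{59}{19}\right) 29\right) + 34291 = 35328 \left(-10553 + \left(1 - \frac{59}{19}\right) 29\right) + 34291 = 35328 \left(-10553 - \frac{1160}{19}\right) + 34291 = 35328 \left(- \frac{201667}{19}\right) + 34291 = - \frac{7124491776}{19} + 34291 = - \frac{7123840247}{19}$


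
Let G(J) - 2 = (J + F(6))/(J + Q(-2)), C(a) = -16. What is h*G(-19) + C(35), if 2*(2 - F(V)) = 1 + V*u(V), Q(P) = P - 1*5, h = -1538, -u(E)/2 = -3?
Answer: -134991/26 ≈ -5192.0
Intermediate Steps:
u(E) = 6 (u(E) = -2*(-3) = 6)
Q(P) = -5 + P (Q(P) = P - 5 = -5 + P)
F(V) = 3/2 - 3*V (F(V) = 2 - (1 + V*6)/2 = 2 - (1 + 6*V)/2 = 2 + (-½ - 3*V) = 3/2 - 3*V)
G(J) = 2 + (-33/2 + J)/(-7 + J) (G(J) = 2 + (J + (3/2 - 3*6))/(J + (-5 - 2)) = 2 + (J + (3/2 - 18))/(J - 7) = 2 + (J - 33/2)/(-7 + J) = 2 + (-33/2 + J)/(-7 + J))
h*G(-19) + C(35) = -769*(-61 + 6*(-19))/(-7 - 19) - 16 = -769*(-61 - 114)/(-26) - 16 = -769*(-1)*(-175)/26 - 16 = -1538*175/52 - 16 = -134575/26 - 16 = -134991/26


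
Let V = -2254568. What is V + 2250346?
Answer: -4222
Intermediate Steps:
V + 2250346 = -2254568 + 2250346 = -4222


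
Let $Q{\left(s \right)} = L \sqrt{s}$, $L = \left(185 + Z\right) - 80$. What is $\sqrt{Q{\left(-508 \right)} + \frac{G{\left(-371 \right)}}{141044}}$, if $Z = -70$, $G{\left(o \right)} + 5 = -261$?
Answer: $\frac{\sqrt{-9379426 + 348134673880 i \sqrt{127}}}{70522} \approx 19.86 + 19.86 i$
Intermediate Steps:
$G{\left(o \right)} = -266$ ($G{\left(o \right)} = -5 - 261 = -266$)
$L = 35$ ($L = \left(185 - 70\right) - 80 = 115 - 80 = 35$)
$Q{\left(s \right)} = 35 \sqrt{s}$
$\sqrt{Q{\left(-508 \right)} + \frac{G{\left(-371 \right)}}{141044}} = \sqrt{35 \sqrt{-508} - \frac{266}{141044}} = \sqrt{35 \cdot 2 i \sqrt{127} - \frac{133}{70522}} = \sqrt{70 i \sqrt{127} - \frac{133}{70522}} = \sqrt{- \frac{133}{70522} + 70 i \sqrt{127}}$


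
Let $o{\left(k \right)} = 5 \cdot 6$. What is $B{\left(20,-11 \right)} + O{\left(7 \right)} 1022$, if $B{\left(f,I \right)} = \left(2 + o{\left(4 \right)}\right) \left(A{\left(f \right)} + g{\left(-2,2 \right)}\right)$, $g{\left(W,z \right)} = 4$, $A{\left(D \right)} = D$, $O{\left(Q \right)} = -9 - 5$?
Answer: $-13540$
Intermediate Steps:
$O{\left(Q \right)} = -14$ ($O{\left(Q \right)} = -9 - 5 = -14$)
$o{\left(k \right)} = 30$
$B{\left(f,I \right)} = 128 + 32 f$ ($B{\left(f,I \right)} = \left(2 + 30\right) \left(f + 4\right) = 32 \left(4 + f\right) = 128 + 32 f$)
$B{\left(20,-11 \right)} + O{\left(7 \right)} 1022 = \left(128 + 32 \cdot 20\right) - 14308 = \left(128 + 640\right) - 14308 = 768 - 14308 = -13540$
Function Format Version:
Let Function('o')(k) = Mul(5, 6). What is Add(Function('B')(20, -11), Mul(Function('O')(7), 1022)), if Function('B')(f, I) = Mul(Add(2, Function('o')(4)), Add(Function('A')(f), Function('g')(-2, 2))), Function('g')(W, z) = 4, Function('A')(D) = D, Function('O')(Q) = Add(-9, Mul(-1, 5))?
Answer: -13540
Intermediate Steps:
Function('O')(Q) = -14 (Function('O')(Q) = Add(-9, -5) = -14)
Function('o')(k) = 30
Function('B')(f, I) = Add(128, Mul(32, f)) (Function('B')(f, I) = Mul(Add(2, 30), Add(f, 4)) = Mul(32, Add(4, f)) = Add(128, Mul(32, f)))
Add(Function('B')(20, -11), Mul(Function('O')(7), 1022)) = Add(Add(128, Mul(32, 20)), Mul(-14, 1022)) = Add(Add(128, 640), -14308) = Add(768, -14308) = -13540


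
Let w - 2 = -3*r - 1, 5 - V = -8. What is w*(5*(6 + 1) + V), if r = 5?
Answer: -672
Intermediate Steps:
V = 13 (V = 5 - 1*(-8) = 5 + 8 = 13)
w = -14 (w = 2 + (-3*5 - 1) = 2 + (-15 - 1) = 2 - 16 = -14)
w*(5*(6 + 1) + V) = -14*(5*(6 + 1) + 13) = -14*(5*7 + 13) = -14*(35 + 13) = -14*48 = -672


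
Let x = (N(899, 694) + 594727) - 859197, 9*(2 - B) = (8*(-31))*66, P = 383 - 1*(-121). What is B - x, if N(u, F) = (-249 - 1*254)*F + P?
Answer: 1844606/3 ≈ 6.1487e+5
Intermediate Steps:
P = 504 (P = 383 + 121 = 504)
B = 5462/3 (B = 2 - 8*(-31)*66/9 = 2 - (-248)*66/9 = 2 - ⅑*(-16368) = 2 + 5456/3 = 5462/3 ≈ 1820.7)
N(u, F) = 504 - 503*F (N(u, F) = (-249 - 1*254)*F + 504 = (-249 - 254)*F + 504 = -503*F + 504 = 504 - 503*F)
x = -613048 (x = ((504 - 503*694) + 594727) - 859197 = ((504 - 349082) + 594727) - 859197 = (-348578 + 594727) - 859197 = 246149 - 859197 = -613048)
B - x = 5462/3 - 1*(-613048) = 5462/3 + 613048 = 1844606/3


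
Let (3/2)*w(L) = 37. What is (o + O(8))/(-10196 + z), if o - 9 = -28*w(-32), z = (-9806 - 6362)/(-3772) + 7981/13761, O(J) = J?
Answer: 8741918361/132246500063 ≈ 0.066103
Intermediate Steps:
w(L) = 74/3 (w(L) = (2/3)*37 = 74/3)
z = 63148045/12976623 (z = -16168*(-1/3772) + 7981*(1/13761) = 4042/943 + 7981/13761 = 63148045/12976623 ≈ 4.8663)
o = -2045/3 (o = 9 - 28*74/3 = 9 - 2072/3 = -2045/3 ≈ -681.67)
(o + O(8))/(-10196 + z) = (-2045/3 + 8)/(-10196 + 63148045/12976623) = -2021/(3*(-132246500063/12976623)) = -2021/3*(-12976623/132246500063) = 8741918361/132246500063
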